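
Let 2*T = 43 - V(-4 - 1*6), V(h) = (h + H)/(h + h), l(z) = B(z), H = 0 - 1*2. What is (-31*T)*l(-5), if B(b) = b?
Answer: 3286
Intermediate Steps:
H = -2 (H = 0 - 2 = -2)
l(z) = z
V(h) = (-2 + h)/(2*h) (V(h) = (h - 2)/(h + h) = (-2 + h)/((2*h)) = (-2 + h)*(1/(2*h)) = (-2 + h)/(2*h))
T = 106/5 (T = (43 - (-2 + (-4 - 1*6))/(2*(-4 - 1*6)))/2 = (43 - (-2 + (-4 - 6))/(2*(-4 - 6)))/2 = (43 - (-2 - 10)/(2*(-10)))/2 = (43 - (-1)*(-12)/(2*10))/2 = (43 - 1*⅗)/2 = (43 - ⅗)/2 = (½)*(212/5) = 106/5 ≈ 21.200)
(-31*T)*l(-5) = -31*106/5*(-5) = -3286/5*(-5) = 3286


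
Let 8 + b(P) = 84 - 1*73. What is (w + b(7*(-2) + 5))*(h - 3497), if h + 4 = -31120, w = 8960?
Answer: -310308023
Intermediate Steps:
h = -31124 (h = -4 - 31120 = -31124)
b(P) = 3 (b(P) = -8 + (84 - 1*73) = -8 + (84 - 73) = -8 + 11 = 3)
(w + b(7*(-2) + 5))*(h - 3497) = (8960 + 3)*(-31124 - 3497) = 8963*(-34621) = -310308023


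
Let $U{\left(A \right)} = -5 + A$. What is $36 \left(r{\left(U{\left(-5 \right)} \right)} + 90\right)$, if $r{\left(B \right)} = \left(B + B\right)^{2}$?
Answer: $17640$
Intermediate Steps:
$r{\left(B \right)} = 4 B^{2}$ ($r{\left(B \right)} = \left(2 B\right)^{2} = 4 B^{2}$)
$36 \left(r{\left(U{\left(-5 \right)} \right)} + 90\right) = 36 \left(4 \left(-5 - 5\right)^{2} + 90\right) = 36 \left(4 \left(-10\right)^{2} + 90\right) = 36 \left(4 \cdot 100 + 90\right) = 36 \left(400 + 90\right) = 36 \cdot 490 = 17640$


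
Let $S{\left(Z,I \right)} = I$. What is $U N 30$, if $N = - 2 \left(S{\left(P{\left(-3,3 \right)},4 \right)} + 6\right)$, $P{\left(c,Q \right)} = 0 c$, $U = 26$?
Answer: $-15600$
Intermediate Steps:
$P{\left(c,Q \right)} = 0$
$N = -20$ ($N = - 2 \left(4 + 6\right) = \left(-2\right) 10 = -20$)
$U N 30 = 26 \left(-20\right) 30 = \left(-520\right) 30 = -15600$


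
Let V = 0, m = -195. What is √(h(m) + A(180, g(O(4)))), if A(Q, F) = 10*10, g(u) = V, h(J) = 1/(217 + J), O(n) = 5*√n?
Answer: √48422/22 ≈ 10.002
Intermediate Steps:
g(u) = 0
A(Q, F) = 100
√(h(m) + A(180, g(O(4)))) = √(1/(217 - 195) + 100) = √(1/22 + 100) = √(2201/22) = √48422/22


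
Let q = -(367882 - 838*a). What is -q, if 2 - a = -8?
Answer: 359502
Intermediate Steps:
a = 10 (a = 2 - 1*(-8) = 2 + 8 = 10)
q = -359502 (q = -(367882 - 8380) = -838/(1/(753 + (-314 - 10))) = -838/(1/(753 - 324)) = -838/(1/429) = -838/1/429 = -838*429 = -359502)
-q = -1*(-359502) = 359502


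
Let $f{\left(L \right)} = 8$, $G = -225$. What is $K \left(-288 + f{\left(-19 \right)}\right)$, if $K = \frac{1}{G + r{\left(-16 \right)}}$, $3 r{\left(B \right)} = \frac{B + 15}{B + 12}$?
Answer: $\frac{3360}{2699} \approx 1.2449$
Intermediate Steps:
$r{\left(B \right)} = \frac{15 + B}{3 \left(12 + B\right)}$ ($r{\left(B \right)} = \frac{\left(B + 15\right) \frac{1}{B + 12}}{3} = \frac{\left(15 + B\right) \frac{1}{12 + B}}{3} = \frac{\frac{1}{12 + B} \left(15 + B\right)}{3} = \frac{15 + B}{3 \left(12 + B\right)}$)
$K = - \frac{12}{2699}$ ($K = \frac{1}{-225 + \frac{15 - 16}{3 \left(12 - 16\right)}} = \frac{1}{-225 + \frac{1}{3} \frac{1}{-4} \left(-1\right)} = \frac{1}{-225 + \frac{1}{3} \left(- \frac{1}{4}\right) \left(-1\right)} = \frac{1}{-225 + \frac{1}{12}} = \frac{1}{- \frac{2699}{12}} = - \frac{12}{2699} \approx -0.0044461$)
$K \left(-288 + f{\left(-19 \right)}\right) = - \frac{12 \left(-288 + 8\right)}{2699} = \left(- \frac{12}{2699}\right) \left(-280\right) = \frac{3360}{2699}$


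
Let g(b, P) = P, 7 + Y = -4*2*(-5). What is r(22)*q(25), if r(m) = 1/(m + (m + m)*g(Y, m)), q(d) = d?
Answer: 5/198 ≈ 0.025253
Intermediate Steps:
Y = 33 (Y = -7 - 4*2*(-5) = -7 - 8*(-5) = -7 + 40 = 33)
r(m) = 1/(m + 2*m²) (r(m) = 1/(m + (m + m)*m) = 1/(m + (2*m)*m) = 1/(m + 2*m²))
r(22)*q(25) = (1/(22*(1 + 2*22)))*25 = (1/(22*(1 + 44)))*25 = ((1/22)/45)*25 = ((1/22)*(1/45))*25 = (1/990)*25 = 5/198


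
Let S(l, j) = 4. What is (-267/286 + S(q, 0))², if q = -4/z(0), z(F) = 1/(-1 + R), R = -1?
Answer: 769129/81796 ≈ 9.4030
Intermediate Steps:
z(F) = -½ (z(F) = 1/(-1 - 1) = 1/(-2) = -½)
q = 8 (q = -4/(-½) = -4*(-2) = 8)
(-267/286 + S(q, 0))² = (-267/286 + 4)² = (877/286)² = 769129/81796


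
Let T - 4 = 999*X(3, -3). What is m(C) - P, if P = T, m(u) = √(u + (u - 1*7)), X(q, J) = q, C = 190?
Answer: -3001 + √373 ≈ -2981.7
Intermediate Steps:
T = 3001 (T = 4 + 999*3 = 4 + 2997 = 3001)
m(u) = √(-7 + 2*u) (m(u) = √(u + (u - 7)) = √(u + (-7 + u)) = √(-7 + 2*u))
P = 3001
m(C) - P = √(-7 + 2*190) - 1*3001 = √(-7 + 380) - 3001 = √373 - 3001 = -3001 + √373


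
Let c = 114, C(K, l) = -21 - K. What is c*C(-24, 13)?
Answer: 342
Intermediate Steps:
c*C(-24, 13) = 114*(-21 - 1*(-24)) = 114*(-21 + 24) = 114*3 = 342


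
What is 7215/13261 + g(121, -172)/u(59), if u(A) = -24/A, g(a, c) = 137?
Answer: -107015503/318264 ≈ -336.25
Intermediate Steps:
7215/13261 + g(121, -172)/u(59) = 7215/13261 + 137/((-24/59)) = 7215*(1/13261) + 137/((-24*1/59)) = 7215/13261 + 137/(-24/59) = 7215/13261 + 137*(-59/24) = 7215/13261 - 8083/24 = -107015503/318264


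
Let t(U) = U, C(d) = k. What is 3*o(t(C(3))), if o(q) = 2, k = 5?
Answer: 6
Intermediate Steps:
C(d) = 5
3*o(t(C(3))) = 3*2 = 6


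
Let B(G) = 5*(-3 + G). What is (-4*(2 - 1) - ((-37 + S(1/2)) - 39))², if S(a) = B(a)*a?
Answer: 97969/16 ≈ 6123.1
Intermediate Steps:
B(G) = -15 + 5*G
S(a) = a*(-15 + 5*a) (S(a) = (-15 + 5*a)*a = a*(-15 + 5*a))
(-4*(2 - 1) - ((-37 + S(1/2)) - 39))² = (-4*(2 - 1) - ((-37 + 5*(-3 + 1/2)/2) - 39))² = (-4*1 - ((-37 + 5*(½)*(-3 + ½)) - 39))² = (-4 - ((-37 + 5*(½)*(-5/2)) - 39))² = (-4 - ((-37 - 25/4) - 39))² = (-4 - (-173/4 - 39))² = (-4 - 1*(-329/4))² = (-4 + 329/4)² = (313/4)² = 97969/16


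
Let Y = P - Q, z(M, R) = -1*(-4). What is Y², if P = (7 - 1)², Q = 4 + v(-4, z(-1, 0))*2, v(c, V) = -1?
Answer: 1156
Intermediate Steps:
z(M, R) = 4
Q = 2 (Q = 4 - 1*2 = 4 - 2 = 2)
P = 36 (P = 6² = 36)
Y = 34 (Y = 36 - 1*2 = 36 - 2 = 34)
Y² = 34² = 1156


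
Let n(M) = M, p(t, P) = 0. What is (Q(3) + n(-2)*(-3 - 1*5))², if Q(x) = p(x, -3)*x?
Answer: 256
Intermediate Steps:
Q(x) = 0 (Q(x) = 0*x = 0)
(Q(3) + n(-2)*(-3 - 1*5))² = (0 - 2*(-3 - 1*5))² = (0 - 2*(-3 - 5))² = (0 - 2*(-8))² = (0 + 16)² = 16² = 256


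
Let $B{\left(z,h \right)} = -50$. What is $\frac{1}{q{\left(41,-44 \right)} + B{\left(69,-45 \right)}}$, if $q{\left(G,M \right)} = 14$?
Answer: $- \frac{1}{36} \approx -0.027778$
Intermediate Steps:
$\frac{1}{q{\left(41,-44 \right)} + B{\left(69,-45 \right)}} = \frac{1}{14 - 50} = \frac{1}{-36} = - \frac{1}{36}$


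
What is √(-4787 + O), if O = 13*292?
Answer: I*√991 ≈ 31.48*I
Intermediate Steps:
O = 3796
√(-4787 + O) = √(-4787 + 3796) = √(-991) = I*√991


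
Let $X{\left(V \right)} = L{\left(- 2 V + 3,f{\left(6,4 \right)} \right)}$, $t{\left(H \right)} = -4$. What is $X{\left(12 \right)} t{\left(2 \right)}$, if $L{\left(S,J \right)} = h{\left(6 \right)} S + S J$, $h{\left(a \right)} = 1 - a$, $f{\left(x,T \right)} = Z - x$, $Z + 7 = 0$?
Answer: $-1512$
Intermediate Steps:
$Z = -7$ ($Z = -7 + 0 = -7$)
$f{\left(x,T \right)} = -7 - x$
$L{\left(S,J \right)} = - 5 S + J S$ ($L{\left(S,J \right)} = \left(1 - 6\right) S + S J = \left(1 - 6\right) S + J S = - 5 S + J S$)
$X{\left(V \right)} = -54 + 36 V$ ($X{\left(V \right)} = \left(- 2 V + 3\right) \left(-5 - 13\right) = \left(3 - 2 V\right) \left(-5 - 13\right) = \left(3 - 2 V\right) \left(-18\right) = -54 + 36 V$)
$X{\left(12 \right)} t{\left(2 \right)} = \left(-54 + 36 \cdot 12\right) \left(-4\right) = \left(-54 + 432\right) \left(-4\right) = 378 \left(-4\right) = -1512$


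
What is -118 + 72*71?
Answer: 4994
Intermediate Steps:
-118 + 72*71 = -118 + 5112 = 4994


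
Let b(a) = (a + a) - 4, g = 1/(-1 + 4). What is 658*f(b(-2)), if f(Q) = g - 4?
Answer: -7238/3 ≈ -2412.7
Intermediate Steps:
g = 1/3 ≈ 0.33333
b(a) = -4 + 2*a (b(a) = 2*a - 4 = -4 + 2*a)
f(Q) = -11/3 (f(Q) = 1/3 - 4 = -11/3)
658*f(b(-2)) = 658*(-11/3) = -7238/3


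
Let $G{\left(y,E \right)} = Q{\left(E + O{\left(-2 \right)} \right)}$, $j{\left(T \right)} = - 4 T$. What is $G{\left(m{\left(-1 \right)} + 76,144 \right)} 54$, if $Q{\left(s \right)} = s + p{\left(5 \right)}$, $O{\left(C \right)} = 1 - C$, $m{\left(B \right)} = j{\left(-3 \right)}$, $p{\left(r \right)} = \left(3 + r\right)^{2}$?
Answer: $11394$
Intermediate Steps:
$m{\left(B \right)} = 12$ ($m{\left(B \right)} = \left(-4\right) \left(-3\right) = 12$)
$Q{\left(s \right)} = 64 + s$ ($Q{\left(s \right)} = s + \left(3 + 5\right)^{2} = s + 8^{2} = s + 64 = 64 + s$)
$G{\left(y,E \right)} = 67 + E$ ($G{\left(y,E \right)} = 64 + \left(E + \left(1 - -2\right)\right) = 64 + \left(E + \left(1 + 2\right)\right) = 64 + \left(E + 3\right) = 64 + \left(3 + E\right) = 67 + E$)
$G{\left(m{\left(-1 \right)} + 76,144 \right)} 54 = \left(67 + 144\right) 54 = 211 \cdot 54 = 11394$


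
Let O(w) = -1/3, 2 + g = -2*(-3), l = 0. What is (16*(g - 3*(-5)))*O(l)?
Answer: -304/3 ≈ -101.33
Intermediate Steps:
g = 4 (g = -2 - 2*(-3) = -2 + 6 = 4)
O(w) = -⅓ (O(w) = -1*⅓ = -⅓)
(16*(g - 3*(-5)))*O(l) = (16*(4 - 3*(-5)))*(-⅓) = (16*(4 + 15))*(-⅓) = (16*19)*(-⅓) = 304*(-⅓) = -304/3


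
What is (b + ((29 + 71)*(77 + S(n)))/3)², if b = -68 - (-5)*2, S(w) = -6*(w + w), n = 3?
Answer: 15413476/9 ≈ 1.7126e+6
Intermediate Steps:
S(w) = -12*w
b = -58 (b = -68 - 1*(-10) = -68 + 10 = -58)
(b + ((29 + 71)*(77 + S(n)))/3)² = (-58 + ((29 + 71)*(77 - 12*3))/3)² = (-58 + (100*(77 - 36))*(⅓))² = (-58 + (100*41)*(⅓))² = (-58 + 4100*(⅓))² = (-58 + 4100/3)² = (3926/3)² = 15413476/9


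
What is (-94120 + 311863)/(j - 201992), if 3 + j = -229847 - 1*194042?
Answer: -72581/208628 ≈ -0.34790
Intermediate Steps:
j = -423892 (j = -3 + (-229847 - 1*194042) = -3 + (-229847 - 194042) = -3 - 423889 = -423892)
(-94120 + 311863)/(j - 201992) = (-94120 + 311863)/(-423892 - 201992) = 217743/(-625884) = 217743*(-1/625884) = -72581/208628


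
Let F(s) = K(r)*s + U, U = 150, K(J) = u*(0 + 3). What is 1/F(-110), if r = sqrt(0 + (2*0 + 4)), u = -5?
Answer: 1/1800 ≈ 0.00055556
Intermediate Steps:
r = 2 (r = sqrt(0 + (0 + 4)) = sqrt(0 + 4) = sqrt(4) = 2)
K(J) = -15 (K(J) = -5*(0 + 3) = -5*3 = -15)
F(s) = 150 - 15*s (F(s) = -15*s + 150 = 150 - 15*s)
1/F(-110) = 1/(150 - 15*(-110)) = 1/(150 + 1650) = 1/1800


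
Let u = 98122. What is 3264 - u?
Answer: -94858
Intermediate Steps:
3264 - u = 3264 - 1*98122 = 3264 - 98122 = -94858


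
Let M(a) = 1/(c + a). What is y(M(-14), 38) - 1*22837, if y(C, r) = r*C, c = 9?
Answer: -114223/5 ≈ -22845.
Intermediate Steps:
M(a) = 1/(9 + a)
y(C, r) = C*r
y(M(-14), 38) - 1*22837 = 38/(9 - 14) - 1*22837 = 38/(-5) - 22837 = -⅕*38 - 22837 = -38/5 - 22837 = -114223/5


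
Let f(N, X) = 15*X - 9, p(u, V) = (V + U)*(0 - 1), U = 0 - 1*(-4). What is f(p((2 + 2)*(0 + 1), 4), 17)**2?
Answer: 60516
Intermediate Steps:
U = 4 (U = 0 + 4 = 4)
p(u, V) = -4 - V (p(u, V) = (V + 4)*(0 - 1) = (4 + V)*(-1) = -4 - V)
f(N, X) = -9 + 15*X
f(p((2 + 2)*(0 + 1), 4), 17)**2 = (-9 + 15*17)**2 = (-9 + 255)**2 = 246**2 = 60516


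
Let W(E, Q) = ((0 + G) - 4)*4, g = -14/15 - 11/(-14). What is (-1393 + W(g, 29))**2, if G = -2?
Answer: 2007889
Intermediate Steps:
g = -31/210 (g = -14*1/15 - 11*(-1/14) = -14/15 + 11/14 = -31/210 ≈ -0.14762)
W(E, Q) = -24 (W(E, Q) = ((0 - 2) - 4)*4 = (-2 - 4)*4 = -6*4 = -24)
(-1393 + W(g, 29))**2 = (-1393 - 24)**2 = (-1417)**2 = 2007889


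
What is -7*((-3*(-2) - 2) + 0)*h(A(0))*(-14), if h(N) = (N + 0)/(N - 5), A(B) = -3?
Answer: 147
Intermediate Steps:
h(N) = N/(-5 + N)
-7*((-3*(-2) - 2) + 0)*h(A(0))*(-14) = -7*((-3*(-2) - 2) + 0)*(-3/(-5 - 3))*(-14) = -7*((6 - 2) + 0)*(-3/(-8))*(-14) = -7*(4 + 0)*(-3*(-⅛))*(-14) = -28*3/8*(-14) = -7*3/2*(-14) = -21/2*(-14) = 147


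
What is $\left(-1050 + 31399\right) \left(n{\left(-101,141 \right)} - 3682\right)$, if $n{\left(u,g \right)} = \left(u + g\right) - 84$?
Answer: $-113080374$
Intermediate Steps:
$n{\left(u,g \right)} = -84 + g + u$ ($n{\left(u,g \right)} = \left(g + u\right) - 84 = -84 + g + u$)
$\left(-1050 + 31399\right) \left(n{\left(-101,141 \right)} - 3682\right) = \left(-1050 + 31399\right) \left(\left(-84 + 141 - 101\right) - 3682\right) = 30349 \left(-44 - 3682\right) = 30349 \left(-3726\right) = -113080374$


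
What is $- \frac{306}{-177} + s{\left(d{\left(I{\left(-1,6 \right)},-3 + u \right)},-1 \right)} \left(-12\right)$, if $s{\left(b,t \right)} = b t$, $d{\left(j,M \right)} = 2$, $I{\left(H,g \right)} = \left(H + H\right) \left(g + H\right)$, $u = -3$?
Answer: $\frac{1518}{59} \approx 25.729$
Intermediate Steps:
$I{\left(H,g \right)} = 2 H \left(H + g\right)$
$- \frac{306}{-177} + s{\left(d{\left(I{\left(-1,6 \right)},-3 + u \right)},-1 \right)} \left(-12\right) = - \frac{306}{-177} + 2 \left(-1\right) \left(-12\right) = \left(-306\right) \left(- \frac{1}{177}\right) - -24 = \frac{102}{59} + 24 = \frac{1518}{59}$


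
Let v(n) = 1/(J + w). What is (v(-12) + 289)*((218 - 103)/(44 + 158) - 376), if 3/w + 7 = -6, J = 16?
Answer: -2246974473/20705 ≈ -1.0852e+5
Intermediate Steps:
w = -3/13 (w = 3/(-7 - 6) = 3/(-13) = 3*(-1/13) = -3/13 ≈ -0.23077)
v(n) = 13/205 (v(n) = 1/(16 - 3/13) = 1/(205/13) = 13/205)
(v(-12) + 289)*((218 - 103)/(44 + 158) - 376) = (13/205 + 289)*((218 - 103)/(44 + 158) - 376) = 59258*(115/202 - 376)/205 = (59258/205)*(-75837/202) = -2246974473/20705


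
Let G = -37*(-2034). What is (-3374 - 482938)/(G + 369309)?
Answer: -7048/6443 ≈ -1.0939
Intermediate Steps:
G = 75258
(-3374 - 482938)/(G + 369309) = (-3374 - 482938)/(75258 + 369309) = -486312/444567 = -486312*1/444567 = -7048/6443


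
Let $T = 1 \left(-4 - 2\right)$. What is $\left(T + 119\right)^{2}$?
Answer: $12769$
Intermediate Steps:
$T = -6$ ($T = 1 \left(-6\right) = -6$)
$\left(T + 119\right)^{2} = \left(-6 + 119\right)^{2} = 113^{2} = 12769$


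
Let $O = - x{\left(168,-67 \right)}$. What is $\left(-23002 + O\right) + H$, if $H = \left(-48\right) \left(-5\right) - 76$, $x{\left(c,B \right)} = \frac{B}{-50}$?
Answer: $- \frac{1141967}{50} \approx -22839.0$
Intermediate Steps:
$x{\left(c,B \right)} = - \frac{B}{50}$
$H = 164$ ($H = 240 - 76 = 164$)
$O = - \frac{67}{50}$ ($O = - \frac{\left(-1\right) \left(-67\right)}{50} = \left(-1\right) \frac{67}{50} = - \frac{67}{50} \approx -1.34$)
$\left(-23002 + O\right) + H = \left(-23002 - \frac{67}{50}\right) + 164 = - \frac{1150167}{50} + 164 = - \frac{1141967}{50}$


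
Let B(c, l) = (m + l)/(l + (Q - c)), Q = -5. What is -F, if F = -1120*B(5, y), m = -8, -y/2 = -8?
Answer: 4480/3 ≈ 1493.3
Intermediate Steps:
y = 16 (y = -2*(-8) = 16)
B(c, l) = (-8 + l)/(-5 + l - c) (B(c, l) = (-8 + l)/(l + (-5 - c)) = (-8 + l)/(-5 + l - c))
F = -4480/3 (F = -1120*(8 - 1*16)/(5 + 5 - 1*16) = -1120*(8 - 16)/(5 + 5 - 16) = -1120*(-8)/(-6) = -(-560)*(-8)/3 = -1120*4/3 = -4480/3 ≈ -1493.3)
-F = -1*(-4480/3) = 4480/3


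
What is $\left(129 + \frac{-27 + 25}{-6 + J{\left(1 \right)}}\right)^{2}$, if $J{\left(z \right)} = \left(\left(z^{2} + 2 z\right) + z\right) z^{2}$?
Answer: $16900$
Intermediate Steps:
$J{\left(z \right)} = z^{2} \left(z^{2} + 3 z\right)$ ($J{\left(z \right)} = \left(z^{2} + 3 z\right) z^{2} = z^{2} \left(z^{2} + 3 z\right)$)
$\left(129 + \frac{-27 + 25}{-6 + J{\left(1 \right)}}\right)^{2} = \left(129 + \frac{-27 + 25}{-6 + 1^{3} \left(3 + 1\right)}\right)^{2} = \left(129 - \frac{2}{-6 + 1 \cdot 4}\right)^{2} = \left(129 - \frac{2}{-6 + 4}\right)^{2} = \left(129 - \frac{2}{-2}\right)^{2} = \left(129 - -1\right)^{2} = \left(129 + 1\right)^{2} = 130^{2} = 16900$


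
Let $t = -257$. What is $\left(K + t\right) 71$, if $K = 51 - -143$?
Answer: $-4473$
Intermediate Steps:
$K = 194$ ($K = 51 + 143 = 194$)
$\left(K + t\right) 71 = \left(194 - 257\right) 71 = \left(-63\right) 71 = -4473$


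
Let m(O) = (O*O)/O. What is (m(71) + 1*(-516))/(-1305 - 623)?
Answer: 445/1928 ≈ 0.23081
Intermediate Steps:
m(O) = O (m(O) = O**2/O = O)
(m(71) + 1*(-516))/(-1305 - 623) = (71 + 1*(-516))/(-1305 - 623) = (71 - 516)/(-1928) = -445*(-1/1928) = 445/1928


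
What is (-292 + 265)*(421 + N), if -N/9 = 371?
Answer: 78786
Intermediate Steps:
N = -3339 (N = -9*371 = -3339)
(-292 + 265)*(421 + N) = (-292 + 265)*(421 - 3339) = -27*(-2918) = 78786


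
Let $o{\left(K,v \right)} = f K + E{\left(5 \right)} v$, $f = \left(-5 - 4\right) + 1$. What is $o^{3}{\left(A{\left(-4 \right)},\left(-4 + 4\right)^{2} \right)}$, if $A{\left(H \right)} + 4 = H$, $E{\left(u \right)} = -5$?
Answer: $262144$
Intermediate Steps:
$A{\left(H \right)} = -4 + H$
$f = -8$ ($f = -9 + 1 = -8$)
$o{\left(K,v \right)} = - 8 K - 5 v$
$o^{3}{\left(A{\left(-4 \right)},\left(-4 + 4\right)^{2} \right)} = \left(- 8 \left(-4 - 4\right) - 5 \left(-4 + 4\right)^{2}\right)^{3} = \left(\left(-8\right) \left(-8\right) - 5 \cdot 0^{2}\right)^{3} = \left(64 - 0\right)^{3} = \left(64 + 0\right)^{3} = 64^{3} = 262144$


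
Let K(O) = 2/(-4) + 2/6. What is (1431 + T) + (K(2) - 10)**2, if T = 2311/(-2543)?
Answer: 140384495/91548 ≈ 1533.5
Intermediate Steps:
K(O) = -1/6 (K(O) = 2*(-1/4) + 2*(1/6) = -1/2 + 1/3 = -1/6)
T = -2311/2543 (T = 2311*(-1/2543) = -2311/2543 ≈ -0.90877)
(1431 + T) + (K(2) - 10)**2 = (1431 - 2311/2543) + (-1/6 - 10)**2 = 3636722/2543 + (-61/6)**2 = 3636722/2543 + 3721/36 = 140384495/91548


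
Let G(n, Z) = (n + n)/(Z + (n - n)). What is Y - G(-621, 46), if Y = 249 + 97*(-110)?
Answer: -10394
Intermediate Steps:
G(n, Z) = 2*n/Z (G(n, Z) = (2*n)/(Z + 0) = (2*n)/Z = 2*n/Z)
Y = -10421 (Y = 249 - 10670 = -10421)
Y - G(-621, 46) = -10421 - 2*(-621)/46 = -10421 - 1*(-27) = -10421 + 27 = -10394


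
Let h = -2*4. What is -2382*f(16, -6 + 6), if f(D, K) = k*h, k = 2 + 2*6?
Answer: 266784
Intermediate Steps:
h = -8
k = 14 (k = 2 + 12 = 14)
f(D, K) = -112 (f(D, K) = 14*(-8) = -112)
-2382*f(16, -6 + 6) = -2382*(-112) = 266784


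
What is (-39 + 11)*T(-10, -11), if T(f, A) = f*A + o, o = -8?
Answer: -2856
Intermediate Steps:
T(f, A) = -8 + A*f (T(f, A) = f*A - 8 = A*f - 8 = -8 + A*f)
(-39 + 11)*T(-10, -11) = (-39 + 11)*(-8 - 11*(-10)) = -28*(-8 + 110) = -28*102 = -2856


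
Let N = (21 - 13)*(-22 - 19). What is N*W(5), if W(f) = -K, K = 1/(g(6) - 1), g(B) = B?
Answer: 328/5 ≈ 65.600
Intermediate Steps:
N = -328 (N = 8*(-41) = -328)
K = ⅕ (K = 1/(6 - 1) = 1/5 = ⅕ ≈ 0.20000)
W(f) = -⅕ (W(f) = -1*⅕ = -⅕)
N*W(5) = -328*(-⅕) = 328/5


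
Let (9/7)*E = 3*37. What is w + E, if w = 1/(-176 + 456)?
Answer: 72523/840 ≈ 86.337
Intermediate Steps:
w = 1/280 ≈ 0.0035714
E = 259/3 (E = 7*(3*37)/9 = (7/9)*111 = 259/3 ≈ 86.333)
w + E = 1/280 + 259/3 = 72523/840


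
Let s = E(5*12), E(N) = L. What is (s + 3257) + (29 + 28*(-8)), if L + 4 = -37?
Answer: 3021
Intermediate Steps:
L = -41 (L = -4 - 37 = -41)
E(N) = -41
s = -41
(s + 3257) + (29 + 28*(-8)) = (-41 + 3257) + (29 + 28*(-8)) = 3216 + (29 - 224) = 3216 - 195 = 3021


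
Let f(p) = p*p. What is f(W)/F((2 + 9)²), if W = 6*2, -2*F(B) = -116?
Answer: 72/29 ≈ 2.4828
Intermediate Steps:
F(B) = 58 (F(B) = -½*(-116) = 58)
W = 12
f(p) = p²
f(W)/F((2 + 9)²) = 12²/58 = 144*(1/58) = 72/29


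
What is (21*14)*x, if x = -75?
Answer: -22050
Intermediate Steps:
(21*14)*x = (21*14)*(-75) = 294*(-75) = -22050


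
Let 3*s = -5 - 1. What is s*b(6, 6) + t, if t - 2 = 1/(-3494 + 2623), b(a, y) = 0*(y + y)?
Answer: 1741/871 ≈ 1.9989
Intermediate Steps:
s = -2 (s = (-5 - 1)/3 = (⅓)*(-6) = -2)
b(a, y) = 0 (b(a, y) = 0*(2*y) = 0)
t = 1741/871 (t = 2 + 1/(-3494 + 2623) = 2 + 1/(-871) = 2 - 1/871 = 1741/871 ≈ 1.9989)
s*b(6, 6) + t = -2*0 + 1741/871 = 0 + 1741/871 = 1741/871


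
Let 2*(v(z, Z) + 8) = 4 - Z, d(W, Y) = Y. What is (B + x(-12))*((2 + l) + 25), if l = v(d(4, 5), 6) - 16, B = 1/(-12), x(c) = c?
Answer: -145/6 ≈ -24.167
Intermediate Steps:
v(z, Z) = -6 - Z/2 (v(z, Z) = -8 + (4 - Z)/2 = -8 + (2 - Z/2) = -6 - Z/2)
B = -1/12 ≈ -0.083333
l = -25 (l = (-6 - ½*6) - 16 = (-6 - 3) - 16 = -9 - 16 = -25)
(B + x(-12))*((2 + l) + 25) = (-1/12 - 12)*((2 - 25) + 25) = -145*(-23 + 25)/12 = -145/12*2 = -145/6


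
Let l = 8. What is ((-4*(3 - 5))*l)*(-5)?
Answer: -320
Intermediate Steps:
((-4*(3 - 5))*l)*(-5) = (-4*(3 - 5)*8)*(-5) = (-4*(-2)*8)*(-5) = (8*8)*(-5) = 64*(-5) = -320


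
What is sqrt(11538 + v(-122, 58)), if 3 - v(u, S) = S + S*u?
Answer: sqrt(18559) ≈ 136.23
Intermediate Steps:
v(u, S) = 3 - S - S*u (v(u, S) = 3 - (S + S*u) = 3 + (-S - S*u) = 3 - S - S*u)
sqrt(11538 + v(-122, 58)) = sqrt(11538 + (3 - 1*58 - 1*58*(-122))) = sqrt(11538 + (3 - 58 + 7076)) = sqrt(11538 + 7021) = sqrt(18559)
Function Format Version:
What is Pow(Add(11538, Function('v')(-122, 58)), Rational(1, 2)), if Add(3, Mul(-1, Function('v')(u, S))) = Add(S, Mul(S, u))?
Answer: Pow(18559, Rational(1, 2)) ≈ 136.23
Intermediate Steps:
Function('v')(u, S) = Add(3, Mul(-1, S), Mul(-1, S, u)) (Function('v')(u, S) = Add(3, Mul(-1, Add(S, Mul(S, u)))) = Add(3, Add(Mul(-1, S), Mul(-1, S, u))) = Add(3, Mul(-1, S), Mul(-1, S, u)))
Pow(Add(11538, Function('v')(-122, 58)), Rational(1, 2)) = Pow(Add(11538, Add(3, Mul(-1, 58), Mul(-1, 58, -122))), Rational(1, 2)) = Pow(Add(11538, Add(3, -58, 7076)), Rational(1, 2)) = Pow(Add(11538, 7021), Rational(1, 2)) = Pow(18559, Rational(1, 2))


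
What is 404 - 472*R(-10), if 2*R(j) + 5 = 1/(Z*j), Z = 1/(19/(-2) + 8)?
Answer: 7743/5 ≈ 1548.6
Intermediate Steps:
Z = -2/3 (Z = 1/(19*(-1/2) + 8) = 1/(-19/2 + 8) = 1/(-3/2) = -2/3 ≈ -0.66667)
R(j) = -5/2 - 3/(4*j) (R(j) = -5/2 + (1/((-2/3)*j))/2 = -5/2 + (-3/(2*j))/2 = -5/2 - 3/(4*j))
404 - 472*R(-10) = 404 - 118*(-3 - 10*(-10))/(-10) = 404 - 118*(-1)*(-3 + 100)/10 = 404 - 118*(-1)*97/10 = 404 - 472*(-97/40) = 404 + 5723/5 = 7743/5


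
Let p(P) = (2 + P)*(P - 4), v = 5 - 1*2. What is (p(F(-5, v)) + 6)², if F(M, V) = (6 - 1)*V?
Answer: 37249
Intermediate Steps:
v = 3 (v = 5 - 2 = 3)
F(M, V) = 5*V
p(P) = (-4 + P)*(2 + P) (p(P) = (2 + P)*(-4 + P) = (-4 + P)*(2 + P))
(p(F(-5, v)) + 6)² = ((-8 + (5*3)² - 10*3) + 6)² = ((-8 + 15² - 2*15) + 6)² = ((-8 + 225 - 30) + 6)² = (187 + 6)² = 193² = 37249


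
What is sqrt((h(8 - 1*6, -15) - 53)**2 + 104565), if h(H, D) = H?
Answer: sqrt(107166) ≈ 327.36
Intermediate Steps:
sqrt((h(8 - 1*6, -15) - 53)**2 + 104565) = sqrt(((8 - 1*6) - 53)**2 + 104565) = sqrt(((8 - 6) - 53)**2 + 104565) = sqrt((2 - 53)**2 + 104565) = sqrt((-51)**2 + 104565) = sqrt(2601 + 104565) = sqrt(107166)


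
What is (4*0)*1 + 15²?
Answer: 225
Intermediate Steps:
(4*0)*1 + 15² = 0*1 + 225 = 0 + 225 = 225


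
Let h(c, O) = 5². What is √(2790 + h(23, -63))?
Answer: √2815 ≈ 53.057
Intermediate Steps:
h(c, O) = 25
√(2790 + h(23, -63)) = √(2790 + 25) = √2815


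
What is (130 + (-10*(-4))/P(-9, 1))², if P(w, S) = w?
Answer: 1276900/81 ≈ 15764.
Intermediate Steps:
(130 + (-10*(-4))/P(-9, 1))² = (130 - 10*(-4)/(-9))² = (130 + 40*(-⅑))² = (130 - 40/9)² = (1130/9)² = 1276900/81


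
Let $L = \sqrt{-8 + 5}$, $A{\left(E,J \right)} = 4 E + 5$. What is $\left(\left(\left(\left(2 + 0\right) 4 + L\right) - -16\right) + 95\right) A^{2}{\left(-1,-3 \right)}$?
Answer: $119 + i \sqrt{3} \approx 119.0 + 1.732 i$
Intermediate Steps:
$A{\left(E,J \right)} = 5 + 4 E$
$L = i \sqrt{3}$ ($L = \sqrt{-3} = i \sqrt{3} \approx 1.732 i$)
$\left(\left(\left(\left(2 + 0\right) 4 + L\right) - -16\right) + 95\right) A^{2}{\left(-1,-3 \right)} = \left(\left(\left(\left(2 + 0\right) 4 + i \sqrt{3}\right) - -16\right) + 95\right) \left(5 + 4 \left(-1\right)\right)^{2} = \left(\left(\left(2 \cdot 4 + i \sqrt{3}\right) + 16\right) + 95\right) \left(5 - 4\right)^{2} = \left(\left(\left(8 + i \sqrt{3}\right) + 16\right) + 95\right) 1^{2} = \left(\left(24 + i \sqrt{3}\right) + 95\right) 1 = \left(119 + i \sqrt{3}\right) 1 = 119 + i \sqrt{3}$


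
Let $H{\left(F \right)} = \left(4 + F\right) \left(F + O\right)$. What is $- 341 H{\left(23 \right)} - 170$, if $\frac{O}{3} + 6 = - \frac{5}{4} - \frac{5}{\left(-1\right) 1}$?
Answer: $- \frac{599135}{4} \approx -1.4978 \cdot 10^{5}$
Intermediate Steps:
$O = - \frac{27}{4}$ ($O = -18 + 3 \left(- \frac{5}{4} - \frac{5}{\left(-1\right) 1}\right) = -18 + 3 \left(\left(-5\right) \frac{1}{4} - \frac{5}{-1}\right) = -18 + 3 \left(- \frac{5}{4} - -5\right) = -18 + 3 \left(- \frac{5}{4} + 5\right) = -18 + 3 \cdot \frac{15}{4} = -18 + \frac{45}{4} = - \frac{27}{4} \approx -6.75$)
$H{\left(F \right)} = \left(4 + F\right) \left(- \frac{27}{4} + F\right)$ ($H{\left(F \right)} = \left(4 + F\right) \left(F - \frac{27}{4}\right) = \left(4 + F\right) \left(- \frac{27}{4} + F\right)$)
$- 341 H{\left(23 \right)} - 170 = - 341 \left(-27 + 23^{2} - \frac{253}{4}\right) - 170 = - 341 \left(-27 + 529 - \frac{253}{4}\right) - 170 = \left(-341\right) \frac{1755}{4} - 170 = - \frac{598455}{4} - 170 = - \frac{599135}{4}$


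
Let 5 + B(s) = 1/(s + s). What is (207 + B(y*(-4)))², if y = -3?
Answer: 23512801/576 ≈ 40821.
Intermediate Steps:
B(s) = -5 + 1/(2*s) (B(s) = -5 + 1/(s + s) = -5 + 1/(2*s))
(207 + B(y*(-4)))² = (207 + (-5 + 1/(2*((-3*(-4))))))² = (207 + (-5 + (½)/12))² = (207 + (-5 + (½)*(1/12)))² = (207 + (-5 + 1/24))² = (207 - 119/24)² = (4849/24)² = 23512801/576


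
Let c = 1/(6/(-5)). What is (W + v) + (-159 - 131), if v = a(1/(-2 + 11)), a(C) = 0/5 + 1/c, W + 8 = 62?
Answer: -1186/5 ≈ -237.20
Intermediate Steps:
W = 54 (W = -8 + 62 = 54)
c = -⅚ (c = 1/(6*(-⅕)) = 1/(-6/5) = -⅚ ≈ -0.83333)
a(C) = -6/5 (a(C) = 0/5 + 1/(-⅚) = 0*(⅕) + 1*(-6/5) = 0 - 6/5 = -6/5)
v = -6/5 ≈ -1.2000
(W + v) + (-159 - 131) = (54 - 6/5) + (-159 - 131) = 264/5 - 290 = -1186/5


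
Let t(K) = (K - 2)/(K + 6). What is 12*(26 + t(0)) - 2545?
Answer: -2237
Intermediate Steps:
t(K) = (-2 + K)/(6 + K)
12*(26 + t(0)) - 2545 = 12*(26 + (-2 + 0)/(6 + 0)) - 2545 = 12*(26 - 2/6) - 2545 = 12*(26 + (⅙)*(-2)) - 2545 = 12*(26 - ⅓) - 2545 = 12*(77/3) - 2545 = 308 - 2545 = -2237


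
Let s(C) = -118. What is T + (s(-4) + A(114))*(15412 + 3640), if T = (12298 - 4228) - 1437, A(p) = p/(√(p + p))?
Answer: -2241503 + 19052*√57 ≈ -2.0977e+6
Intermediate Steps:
A(p) = √2*√p/2 (A(p) = p/(√(2*p)) = p/((√2*√p)) = p*(√2/(2*√p)) = √2*√p/2)
T = 6633 (T = 8070 - 1437 = 6633)
T + (s(-4) + A(114))*(15412 + 3640) = 6633 + (-118 + √2*√114/2)*(15412 + 3640) = 6633 + (-118 + √57)*19052 = 6633 + (-2248136 + 19052*√57) = -2241503 + 19052*√57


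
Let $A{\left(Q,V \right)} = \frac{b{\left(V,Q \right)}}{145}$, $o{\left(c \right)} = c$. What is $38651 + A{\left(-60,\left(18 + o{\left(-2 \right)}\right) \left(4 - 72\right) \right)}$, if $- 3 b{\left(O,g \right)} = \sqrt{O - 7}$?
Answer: $38651 - \frac{i \sqrt{1095}}{435} \approx 38651.0 - 0.076071 i$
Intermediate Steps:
$b{\left(O,g \right)} = - \frac{\sqrt{-7 + O}}{3}$ ($b{\left(O,g \right)} = - \frac{\sqrt{O - 7}}{3} = - \frac{\sqrt{-7 + O}}{3}$)
$A{\left(Q,V \right)} = - \frac{\sqrt{-7 + V}}{435}$ ($A{\left(Q,V \right)} = \frac{\left(- \frac{1}{3}\right) \sqrt{-7 + V}}{145} = - \frac{\sqrt{-7 + V}}{3} \cdot \frac{1}{145} = - \frac{\sqrt{-7 + V}}{435}$)
$38651 + A{\left(-60,\left(18 + o{\left(-2 \right)}\right) \left(4 - 72\right) \right)} = 38651 - \frac{\sqrt{-7 + \left(18 - 2\right) \left(4 - 72\right)}}{435} = 38651 - \frac{\sqrt{-7 + 16 \left(-68\right)}}{435} = 38651 - \frac{\sqrt{-7 - 1088}}{435} = 38651 - \frac{\sqrt{-1095}}{435} = 38651 - \frac{i \sqrt{1095}}{435}$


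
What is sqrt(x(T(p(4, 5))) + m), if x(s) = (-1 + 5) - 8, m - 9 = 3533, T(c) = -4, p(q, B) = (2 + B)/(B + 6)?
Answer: sqrt(3538) ≈ 59.481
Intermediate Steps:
p(q, B) = (2 + B)/(6 + B)
m = 3542 (m = 9 + 3533 = 3542)
x(s) = -4 (x(s) = 4 - 8 = -4)
sqrt(x(T(p(4, 5))) + m) = sqrt(-4 + 3542) = sqrt(3538)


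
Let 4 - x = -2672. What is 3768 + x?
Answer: 6444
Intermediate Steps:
x = 2676 (x = 4 - 1*(-2672) = 4 + 2672 = 2676)
3768 + x = 3768 + 2676 = 6444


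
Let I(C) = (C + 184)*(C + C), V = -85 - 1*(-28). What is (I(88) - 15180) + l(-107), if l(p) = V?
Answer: 32635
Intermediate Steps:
V = -57 (V = -85 + 28 = -57)
l(p) = -57
I(C) = 2*C*(184 + C) (I(C) = (184 + C)*(2*C) = 2*C*(184 + C))
(I(88) - 15180) + l(-107) = (2*88*(184 + 88) - 15180) - 57 = (2*88*272 - 15180) - 57 = (47872 - 15180) - 57 = 32692 - 57 = 32635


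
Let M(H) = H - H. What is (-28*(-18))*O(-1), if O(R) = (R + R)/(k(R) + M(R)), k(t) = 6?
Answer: -168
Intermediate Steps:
M(H) = 0
O(R) = R/3 (O(R) = (R + R)/(6 + 0) = (2*R)/6 = (2*R)*(⅙) = R/3)
(-28*(-18))*O(-1) = (-28*(-18))*((⅓)*(-1)) = 504*(-⅓) = -168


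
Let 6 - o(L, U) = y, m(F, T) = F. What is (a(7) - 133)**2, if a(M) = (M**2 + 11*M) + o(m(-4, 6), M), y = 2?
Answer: 9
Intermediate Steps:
o(L, U) = 4 (o(L, U) = 6 - 1*2 = 6 - 2 = 4)
a(M) = 4 + M**2 + 11*M (a(M) = (M**2 + 11*M) + 4 = 4 + M**2 + 11*M)
(a(7) - 133)**2 = ((4 + 7**2 + 11*7) - 133)**2 = ((4 + 49 + 77) - 133)**2 = (130 - 133)**2 = (-3)**2 = 9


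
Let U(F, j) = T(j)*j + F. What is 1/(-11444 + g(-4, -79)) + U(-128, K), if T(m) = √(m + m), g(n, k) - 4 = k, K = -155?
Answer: -1474433/11519 - 155*I*√310 ≈ -128.0 - 2729.1*I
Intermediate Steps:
g(n, k) = 4 + k
T(m) = √2*√m (T(m) = √(2*m) = √2*√m)
U(F, j) = F + √2*j^(3/2) (U(F, j) = (√2*√j)*j + F = √2*j^(3/2) + F = F + √2*j^(3/2))
1/(-11444 + g(-4, -79)) + U(-128, K) = 1/(-11444 + (4 - 79)) + (-128 + √2*(-155)^(3/2)) = 1/(-11444 - 75) + (-128 + √2*(-155*I*√155)) = 1/(-11519) + (-128 - 155*I*√310) = -1/11519 + (-128 - 155*I*√310) = -1474433/11519 - 155*I*√310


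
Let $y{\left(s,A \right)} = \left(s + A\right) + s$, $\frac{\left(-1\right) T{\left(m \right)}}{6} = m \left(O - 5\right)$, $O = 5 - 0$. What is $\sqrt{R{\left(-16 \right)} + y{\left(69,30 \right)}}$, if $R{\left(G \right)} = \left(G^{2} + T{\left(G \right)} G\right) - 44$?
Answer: $2 \sqrt{95} \approx 19.494$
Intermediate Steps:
$O = 5$ ($O = 5 + 0 = 5$)
$T{\left(m \right)} = 0$ ($T{\left(m \right)} = - 6 m \left(5 - 5\right) = - 6 m 0 = \left(-6\right) 0 = 0$)
$R{\left(G \right)} = -44 + G^{2}$ ($R{\left(G \right)} = \left(G^{2} + 0 G\right) - 44 = \left(G^{2} + 0\right) - 44 = G^{2} - 44 = -44 + G^{2}$)
$y{\left(s,A \right)} = A + 2 s$ ($y{\left(s,A \right)} = \left(A + s\right) + s = A + 2 s$)
$\sqrt{R{\left(-16 \right)} + y{\left(69,30 \right)}} = \sqrt{\left(-44 + \left(-16\right)^{2}\right) + \left(30 + 2 \cdot 69\right)} = \sqrt{\left(-44 + 256\right) + \left(30 + 138\right)} = \sqrt{212 + 168} = \sqrt{380} = 2 \sqrt{95}$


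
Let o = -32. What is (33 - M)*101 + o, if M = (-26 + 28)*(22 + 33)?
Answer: -7809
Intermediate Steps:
M = 110 (M = 2*55 = 110)
(33 - M)*101 + o = (33 - 1*110)*101 - 32 = (33 - 110)*101 - 32 = -77*101 - 32 = -7777 - 32 = -7809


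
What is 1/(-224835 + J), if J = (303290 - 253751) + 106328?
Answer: -1/68968 ≈ -1.4499e-5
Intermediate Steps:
J = 155867 (J = 49539 + 106328 = 155867)
1/(-224835 + J) = 1/(-224835 + 155867) = 1/(-68968) = -1/68968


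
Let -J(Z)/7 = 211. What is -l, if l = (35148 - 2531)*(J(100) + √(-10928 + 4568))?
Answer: 48175309 - 65234*I*√1590 ≈ 4.8175e+7 - 2.6012e+6*I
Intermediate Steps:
J(Z) = -1477 (J(Z) = -7*211 = -1477)
l = -48175309 + 65234*I*√1590 (l = (35148 - 2531)*(-1477 + √(-10928 + 4568)) = 32617*(-1477 + √(-6360)) = 32617*(-1477 + 2*I*√1590) = -48175309 + 65234*I*√1590 ≈ -4.8175e+7 + 2.6012e+6*I)
-l = -(-48175309 + 65234*I*√1590) = 48175309 - 65234*I*√1590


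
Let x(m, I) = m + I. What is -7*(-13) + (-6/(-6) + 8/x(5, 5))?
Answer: 464/5 ≈ 92.800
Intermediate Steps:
x(m, I) = I + m
-7*(-13) + (-6/(-6) + 8/x(5, 5)) = -7*(-13) + (-6/(-6) + 8/(5 + 5)) = 91 + (-6*(-⅙) + 8/10) = 91 + (1 + 8*(⅒)) = 91 + (1 + ⅘) = 91 + 9/5 = 464/5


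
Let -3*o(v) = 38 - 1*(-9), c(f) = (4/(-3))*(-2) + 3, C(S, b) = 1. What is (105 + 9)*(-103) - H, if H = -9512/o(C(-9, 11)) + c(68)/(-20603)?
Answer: -35874560891/2905023 ≈ -12349.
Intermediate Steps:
c(f) = 17/3 (c(f) = (4*(-⅓))*(-2) + 3 = -4/3*(-2) + 3 = 8/3 + 3 = 17/3)
o(v) = -47/3 (o(v) = -(38 - 1*(-9))/3 = -(38 + 9)/3 = -⅓*47 = -47/3)
H = 1763780825/2905023 (H = -9512/(-47/3) + (17/3)/(-20603) = -9512*(-3/47) + (17/3)*(-1/20603) = 28536/47 - 17/61809 = 1763780825/2905023 ≈ 607.15)
(105 + 9)*(-103) - H = (105 + 9)*(-103) - 1*1763780825/2905023 = 114*(-103) - 1763780825/2905023 = -11742 - 1763780825/2905023 = -35874560891/2905023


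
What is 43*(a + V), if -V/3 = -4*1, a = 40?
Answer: 2236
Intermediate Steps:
V = 12 (V = -(-12) = -3*(-4) = 12)
43*(a + V) = 43*(40 + 12) = 43*52 = 2236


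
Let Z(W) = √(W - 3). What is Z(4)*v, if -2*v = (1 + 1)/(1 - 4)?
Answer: ⅓ ≈ 0.33333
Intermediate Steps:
Z(W) = √(-3 + W)
v = ⅓ (v = -(1 + 1)/(2*(1 - 4)) = -1/(-3) = -(-1)/3 = -½*(-⅔) = ⅓ ≈ 0.33333)
Z(4)*v = √(-3 + 4)*(⅓) = √1*(⅓) = 1*(⅓) = ⅓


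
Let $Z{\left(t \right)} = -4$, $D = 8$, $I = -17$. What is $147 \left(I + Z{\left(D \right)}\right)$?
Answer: $-3087$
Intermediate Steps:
$147 \left(I + Z{\left(D \right)}\right) = 147 \left(-17 - 4\right) = 147 \left(-21\right) = -3087$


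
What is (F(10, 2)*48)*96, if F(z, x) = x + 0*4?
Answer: 9216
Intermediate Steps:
F(z, x) = x (F(z, x) = x + 0 = x)
(F(10, 2)*48)*96 = (2*48)*96 = 96*96 = 9216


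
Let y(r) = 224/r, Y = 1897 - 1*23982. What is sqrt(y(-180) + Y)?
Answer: I*sqrt(4969405)/15 ≈ 148.61*I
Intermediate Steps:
Y = -22085 (Y = 1897 - 23982 = -22085)
sqrt(y(-180) + Y) = sqrt(224/(-180) - 22085) = sqrt(224*(-1/180) - 22085) = sqrt(-56/45 - 22085) = sqrt(-993881/45) = I*sqrt(4969405)/15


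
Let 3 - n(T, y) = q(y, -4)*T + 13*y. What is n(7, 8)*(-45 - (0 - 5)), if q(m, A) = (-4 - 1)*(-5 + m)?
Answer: -160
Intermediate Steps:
q(m, A) = 25 - 5*m (q(m, A) = -5*(-5 + m) = 25 - 5*m)
n(T, y) = 3 - 13*y - T*(25 - 5*y) (n(T, y) = 3 - ((25 - 5*y)*T + 13*y) = 3 - (T*(25 - 5*y) + 13*y) = 3 - (13*y + T*(25 - 5*y)) = 3 + (-13*y - T*(25 - 5*y)) = 3 - 13*y - T*(25 - 5*y))
n(7, 8)*(-45 - (0 - 5)) = (3 - 13*8 + 5*7*(-5 + 8))*(-45 - (0 - 5)) = (3 - 104 + 5*7*3)*(-45 - 1*(-5)) = (3 - 104 + 105)*(-45 + 5) = 4*(-40) = -160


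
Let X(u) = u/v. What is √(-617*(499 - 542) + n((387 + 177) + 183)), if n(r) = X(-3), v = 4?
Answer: √106121/2 ≈ 162.88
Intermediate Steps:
X(u) = u/4
n(r) = -¾ (n(r) = (¼)*(-3) = -¾)
√(-617*(499 - 542) + n((387 + 177) + 183)) = √(-617*(499 - 542) - ¾) = √(-617*(-43) - ¾) = √(26531 - ¾) = √(106121/4) = √106121/2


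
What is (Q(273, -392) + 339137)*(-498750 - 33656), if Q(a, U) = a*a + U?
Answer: -220029557244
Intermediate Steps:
Q(a, U) = U + a² (Q(a, U) = a² + U = U + a²)
(Q(273, -392) + 339137)*(-498750 - 33656) = ((-392 + 273²) + 339137)*(-498750 - 33656) = ((-392 + 74529) + 339137)*(-532406) = (74137 + 339137)*(-532406) = 413274*(-532406) = -220029557244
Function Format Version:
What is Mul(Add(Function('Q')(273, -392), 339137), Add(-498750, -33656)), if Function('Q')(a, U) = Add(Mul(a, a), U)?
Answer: -220029557244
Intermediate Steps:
Function('Q')(a, U) = Add(U, Pow(a, 2)) (Function('Q')(a, U) = Add(Pow(a, 2), U) = Add(U, Pow(a, 2)))
Mul(Add(Function('Q')(273, -392), 339137), Add(-498750, -33656)) = Mul(Add(Add(-392, Pow(273, 2)), 339137), Add(-498750, -33656)) = Mul(Add(Add(-392, 74529), 339137), -532406) = Mul(Add(74137, 339137), -532406) = Mul(413274, -532406) = -220029557244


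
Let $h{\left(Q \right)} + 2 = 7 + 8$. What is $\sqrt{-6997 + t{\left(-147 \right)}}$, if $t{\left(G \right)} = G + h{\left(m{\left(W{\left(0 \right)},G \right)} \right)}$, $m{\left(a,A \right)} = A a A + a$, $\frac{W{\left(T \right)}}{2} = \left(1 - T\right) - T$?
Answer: $i \sqrt{7131} \approx 84.445 i$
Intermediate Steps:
$W{\left(T \right)} = 2 - 4 T$ ($W{\left(T \right)} = 2 \left(\left(1 - T\right) - T\right) = 2 \left(1 - 2 T\right) = 2 - 4 T$)
$m{\left(a,A \right)} = a + a A^{2}$ ($m{\left(a,A \right)} = a A^{2} + a = a + a A^{2}$)
$h{\left(Q \right)} = 13$ ($h{\left(Q \right)} = -2 + \left(7 + 8\right) = -2 + 15 = 13$)
$t{\left(G \right)} = 13 + G$ ($t{\left(G \right)} = G + 13 = 13 + G$)
$\sqrt{-6997 + t{\left(-147 \right)}} = \sqrt{-6997 + \left(13 - 147\right)} = \sqrt{-6997 - 134} = \sqrt{-7131} = i \sqrt{7131}$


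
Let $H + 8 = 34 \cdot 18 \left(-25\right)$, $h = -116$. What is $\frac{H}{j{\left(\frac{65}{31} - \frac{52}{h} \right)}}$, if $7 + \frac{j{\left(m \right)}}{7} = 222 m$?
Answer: $- \frac{13761892}{3511501} \approx -3.9191$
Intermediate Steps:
$H = -15308$ ($H = -8 + 34 \cdot 18 \left(-25\right) = -8 + 612 \left(-25\right) = -8 - 15300 = -15308$)
$j{\left(m \right)} = -49 + 1554 m$ ($j{\left(m \right)} = -49 + 7 \cdot 222 m = -49 + 1554 m$)
$\frac{H}{j{\left(\frac{65}{31} - \frac{52}{h} \right)}} = - \frac{15308}{-49 + 1554 \left(\frac{65}{31} - \frac{52}{-116}\right)} = - \frac{15308}{-49 + 1554 \left(65 \cdot \frac{1}{31} - - \frac{13}{29}\right)} = - \frac{15308}{-49 + 1554 \left(\frac{65}{31} + \frac{13}{29}\right)} = - \frac{15308}{-49 + 1554 \cdot \frac{2288}{899}} = - \frac{15308}{-49 + \frac{3555552}{899}} = - \frac{15308}{\frac{3511501}{899}} = \left(-15308\right) \frac{899}{3511501} = - \frac{13761892}{3511501}$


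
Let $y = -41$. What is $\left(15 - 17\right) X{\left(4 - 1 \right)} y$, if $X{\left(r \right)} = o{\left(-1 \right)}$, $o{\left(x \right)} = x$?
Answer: $-82$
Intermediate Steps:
$X{\left(r \right)} = -1$
$\left(15 - 17\right) X{\left(4 - 1 \right)} y = \left(15 - 17\right) \left(-1\right) \left(-41\right) = \left(-2\right) \left(-1\right) \left(-41\right) = 2 \left(-41\right) = -82$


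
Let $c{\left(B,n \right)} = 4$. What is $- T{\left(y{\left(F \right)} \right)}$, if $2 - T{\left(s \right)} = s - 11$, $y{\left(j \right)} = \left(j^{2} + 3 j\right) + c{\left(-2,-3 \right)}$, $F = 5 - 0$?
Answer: $31$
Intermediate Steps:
$F = 5$ ($F = 5 + 0 = 5$)
$y{\left(j \right)} = 4 + j^{2} + 3 j$ ($y{\left(j \right)} = \left(j^{2} + 3 j\right) + 4 = 4 + j^{2} + 3 j$)
$T{\left(s \right)} = 13 - s$ ($T{\left(s \right)} = 2 - \left(s - 11\right) = 2 - \left(-11 + s\right) = 13 - s$)
$- T{\left(y{\left(F \right)} \right)} = - (13 - \left(4 + 5^{2} + 3 \cdot 5\right)) = - (13 - \left(4 + 25 + 15\right)) = - (13 - 44) = \left(-1\right) \left(-31\right) = 31$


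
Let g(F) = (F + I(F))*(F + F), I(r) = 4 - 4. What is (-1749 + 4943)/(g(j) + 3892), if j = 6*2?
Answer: 1597/2090 ≈ 0.76411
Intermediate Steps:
I(r) = 0
j = 12
g(F) = 2*F² (g(F) = (F + 0)*(F + F) = F*(2*F) = 2*F²)
(-1749 + 4943)/(g(j) + 3892) = (-1749 + 4943)/(2*12² + 3892) = 3194/(2*144 + 3892) = 3194/(288 + 3892) = 3194/4180 = 3194*(1/4180) = 1597/2090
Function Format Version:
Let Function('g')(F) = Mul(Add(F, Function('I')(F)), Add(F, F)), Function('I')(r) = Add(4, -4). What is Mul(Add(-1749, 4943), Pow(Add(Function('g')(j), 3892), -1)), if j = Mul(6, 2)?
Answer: Rational(1597, 2090) ≈ 0.76411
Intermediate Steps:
Function('I')(r) = 0
j = 12
Function('g')(F) = Mul(2, Pow(F, 2)) (Function('g')(F) = Mul(Add(F, 0), Add(F, F)) = Mul(F, Mul(2, F)) = Mul(2, Pow(F, 2)))
Mul(Add(-1749, 4943), Pow(Add(Function('g')(j), 3892), -1)) = Mul(Add(-1749, 4943), Pow(Add(Mul(2, Pow(12, 2)), 3892), -1)) = Mul(3194, Pow(Add(Mul(2, 144), 3892), -1)) = Mul(3194, Pow(Add(288, 3892), -1)) = Mul(3194, Pow(4180, -1)) = Mul(3194, Rational(1, 4180)) = Rational(1597, 2090)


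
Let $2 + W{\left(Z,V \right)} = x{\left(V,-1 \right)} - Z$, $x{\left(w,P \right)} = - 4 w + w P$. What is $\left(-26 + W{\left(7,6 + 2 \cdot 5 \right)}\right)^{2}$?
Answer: $13225$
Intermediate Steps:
$x{\left(w,P \right)} = - 4 w + P w$
$W{\left(Z,V \right)} = -2 - Z - 5 V$ ($W{\left(Z,V \right)} = -2 + \left(V \left(-4 - 1\right) - Z\right) = -2 + \left(V \left(-5\right) - Z\right) = -2 - \left(Z + 5 V\right) = -2 - Z - 5 V$)
$\left(-26 + W{\left(7,6 + 2 \cdot 5 \right)}\right)^{2} = \left(-26 - \left(9 + 5 \left(6 + 2 \cdot 5\right)\right)\right)^{2} = \left(-26 - \left(9 + 5 \left(6 + 10\right)\right)\right)^{2} = \left(-26 - 89\right)^{2} = \left(-115\right)^{2} = 13225$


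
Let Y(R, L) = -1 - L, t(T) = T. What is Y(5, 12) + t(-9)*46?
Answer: -427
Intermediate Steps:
Y(5, 12) + t(-9)*46 = (-1 - 1*12) - 9*46 = (-1 - 12) - 414 = -13 - 414 = -427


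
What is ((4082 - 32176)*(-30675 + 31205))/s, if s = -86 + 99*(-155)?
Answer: 14889820/15431 ≈ 964.93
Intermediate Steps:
s = -15431 (s = -86 - 15345 = -15431)
((4082 - 32176)*(-30675 + 31205))/s = ((4082 - 32176)*(-30675 + 31205))/(-15431) = -28094*530*(-1/15431) = -14889820*(-1/15431) = 14889820/15431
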